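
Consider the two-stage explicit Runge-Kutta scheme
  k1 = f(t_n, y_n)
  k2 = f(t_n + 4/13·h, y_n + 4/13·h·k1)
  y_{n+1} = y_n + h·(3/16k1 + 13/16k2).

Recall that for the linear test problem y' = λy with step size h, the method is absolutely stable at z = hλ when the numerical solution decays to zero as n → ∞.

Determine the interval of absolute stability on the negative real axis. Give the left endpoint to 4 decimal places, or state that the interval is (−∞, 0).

Test eqn y'=λy, z=hλ:
  k1=λy_n ⇒ h·k1=z·y_n;  k2=λ(1+4/13z)y_n ⇒ h·k2=z(1+4/13z)y_n
  y_{n+1}/y_n = 1 + 3/16z + 13/16z(1+4/13z) = 1 + z + 1/4z²
  Hence R(z) = 1 + z + 1/4z².

Need |R(x)|<1, x<0.
x=-0.92: |R|=0.2916
R=1: x+1/4x²=0 ⇒ x=−4=-4.0000; min R=1−1/(4·1/4)=0.0000>−1
Confirm numerically:
  x=-3.940: |R|=0.94090 <1
  x=-3.199: |R|=0.35940 <1
  x=-2.993: |R|=0.24651 <1
  x=-2.076: |R|=0.00144 <1
  x=-4.485: |R|=1.54381 >1
  x=-4.112: |R|=1.11514 >1
So |R|<1 on (-4.0000, 0).

z∈(-4.0000,0).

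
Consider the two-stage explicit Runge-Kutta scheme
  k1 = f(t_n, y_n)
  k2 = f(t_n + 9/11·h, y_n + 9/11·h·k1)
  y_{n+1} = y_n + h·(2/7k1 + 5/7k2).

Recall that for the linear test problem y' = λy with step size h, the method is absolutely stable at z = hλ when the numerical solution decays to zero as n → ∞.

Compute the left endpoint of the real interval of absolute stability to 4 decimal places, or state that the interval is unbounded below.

left endpoint -1.7111.

On y'=λy, z=hλ:
  k1=λy_n ⇒ h·k1=z·y_n;  k2=λ(1+9/11z)y_n ⇒ h·k2=z(1+9/11z)y_n
  y_{n+1}/y_n = 1 + 2/7z + 5/7z(1+9/11z) = 1 + z + 45/77z²
  so R(z) = 1 + z + 45/77z².

Solve |R(x)|<1 on ℝ⁻.
x=-0.31: |R|=0.7462
R=1: x+45/77x²=0 ⇒ x=−77/45=-1.7111; min R=1−1/(4·45/77)=0.5722>−1
Confirm numerically:
  x=-1.443: |R|=0.77390 <1
  x=-0.912: |R|=0.57408 <1
  x=-0.757: |R|=0.57790 <1
  x=-2.208: |R|=1.64118 >1
  x=-2.191: |R|=1.61448 >1
So |R|<1 on (-1.7111, 0).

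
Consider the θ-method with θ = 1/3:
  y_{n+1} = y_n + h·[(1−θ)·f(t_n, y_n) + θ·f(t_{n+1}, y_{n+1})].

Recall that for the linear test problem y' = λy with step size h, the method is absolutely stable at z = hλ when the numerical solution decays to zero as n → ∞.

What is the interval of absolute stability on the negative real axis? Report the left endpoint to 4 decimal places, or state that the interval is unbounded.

Test eqn y'=λy, z=hλ:
  y_{n+1} = y_n + z·[2/3·y_n + 1/3·y_{n+1}] ⇒ (1 − 1/3z)y_{n+1} = (1 + 2/3z)y_n
  so R(z) = (1 + 2/3z)/(1 − 1/3z).

Boundary: |R(x)|=1, x<0.
x=-0.39: |R|=0.6549
R=−1: 1+2/3x = −1+1/3x ⇒ -1/3x=2 ⇒ x=2/(-1/3)=-6.0000
Confirm numerically:
  x=-5.111: |R|=0.89040 <1
  x=-5.045: |R|=0.88129 <1
  x=-4.707: |R|=0.83223 <1
  x=-4.468: |R|=0.79486 <1
  x=-6.402: |R|=1.04276 >1
  x=-6.307: |R|=1.03299 >1
Interval (-6.0000, 0).

z∈(-6.0000,0).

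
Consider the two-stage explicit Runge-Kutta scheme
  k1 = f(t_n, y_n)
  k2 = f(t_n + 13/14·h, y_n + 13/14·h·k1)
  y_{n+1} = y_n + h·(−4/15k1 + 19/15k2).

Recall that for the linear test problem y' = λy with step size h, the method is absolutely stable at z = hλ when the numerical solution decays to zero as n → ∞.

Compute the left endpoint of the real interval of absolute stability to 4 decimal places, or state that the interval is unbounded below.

z* = -0.8502.

Test eqn y'=λy, z=hλ:
  k1=λy_n ⇒ h·k1=z·y_n;  k2=λ(1+13/14z)y_n ⇒ h·k2=z(1+13/14z)y_n
  y_{n+1}/y_n = 1 − 4/15z + 19/15z(1+13/14z) = 1 + z + 247/210z²
  so R(z) = 1 + z + 247/210z².

Solve |R(x)|<1 on ℝ⁻.
x=-1.28: |R|=1.6471
R=1: x+247/210x²=0 ⇒ x=−210/247=-0.8502; min R=1−1/(4·247/210)=0.7874>−1
Confirm numerically:
  x=-0.795: |R|=0.94838 <1
  x=-0.666: |R|=0.85571 <1
  x=-0.542: |R|=0.80352 <1
  x=-0.464: |R|=0.78923 <1
  x=-0.942: |R|=1.10171 >1
  x=-0.905: |R|=1.05833 >1
Stable set (-0.8502, 0).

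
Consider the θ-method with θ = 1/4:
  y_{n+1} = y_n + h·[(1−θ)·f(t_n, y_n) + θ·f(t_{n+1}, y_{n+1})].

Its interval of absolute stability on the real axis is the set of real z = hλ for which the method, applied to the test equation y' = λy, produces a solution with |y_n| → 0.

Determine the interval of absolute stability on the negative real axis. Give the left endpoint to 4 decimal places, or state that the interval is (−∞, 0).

With y'=λy (z=hλ):
  y_{n+1} = y_n + z·[3/4·y_n + 1/4·y_{n+1}] ⇒ (1 − 1/4z)y_{n+1} = (1 + 3/4z)y_n
  R(z) = (1 + 3/4z)/(1 − 1/4z).

Boundary: |R(x)|=1, x<0.
x=-0.45: |R|=0.5955
R=−1: 1+3/4x = −1+1/4x ⇒ -1/2x=2 ⇒ x=2/(-1/2)=-4.0000
Confirm numerically:
  x=-3.932: |R|=0.98285 <1
  x=-3.819: |R|=0.95370 <1
  x=-2.237: |R|=0.43466 <1
  x=-1.702: |R|=0.19397 <1
  x=-4.293: |R|=1.07066 >1
  x=-4.096: |R|=1.02372 >1
Stable set (-4.0000, 0).

(-4.0000, 0).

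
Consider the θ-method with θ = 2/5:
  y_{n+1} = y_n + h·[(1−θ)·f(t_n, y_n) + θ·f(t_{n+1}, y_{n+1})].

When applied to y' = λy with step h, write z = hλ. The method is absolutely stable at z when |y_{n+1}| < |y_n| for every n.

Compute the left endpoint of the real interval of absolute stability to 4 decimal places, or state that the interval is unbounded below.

Set f=λy, z=hλ:
  y_{n+1} = y_n + z·[3/5·y_n + 2/5·y_{n+1}] ⇒ (1 − 2/5z)y_{n+1} = (1 + 3/5z)y_n
  Hence R(z) = (1 + 3/5z)/(1 − 2/5z).

Boundary: |R(x)|=1, x<0.
x=-1.02: |R|=0.2756
R=−1: 1+3/5x = −1+2/5x ⇒ -1/5x=2 ⇒ x=2/(-1/5)=-10.0000
Confirm numerically:
  x=-9.872: |R|=0.99483 <1
  x=-8.569: |R|=0.93536 <1
  x=-8.493: |R|=0.93146 <1
  x=-4.639: |R|=0.62453 <1
  x=-10.520: |R|=1.01997 >1
  x=-10.220: |R|=1.00865 >1
  x=-10.056: |R|=1.00223 >1
Interval (-10.0000, 0).

z* = -10.0000.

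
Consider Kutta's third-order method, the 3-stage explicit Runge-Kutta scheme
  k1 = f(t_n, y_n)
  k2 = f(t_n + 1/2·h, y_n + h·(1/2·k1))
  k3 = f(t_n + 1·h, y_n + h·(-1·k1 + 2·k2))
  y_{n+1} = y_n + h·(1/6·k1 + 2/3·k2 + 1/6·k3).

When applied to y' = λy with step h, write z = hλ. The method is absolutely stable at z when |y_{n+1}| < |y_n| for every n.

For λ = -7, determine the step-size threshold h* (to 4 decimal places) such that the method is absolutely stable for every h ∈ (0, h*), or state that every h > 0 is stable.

Set f=λy, z=hλ:
  order 3, 3-stage ⇒ R(z)=1+z+z^2/2+z^3/6
  (e.g. R(-0.67)=0.50432, |R|=0.50432)

Need |R(x)|<1, x<0.
x=-0.67: |R|=0.5043
|R(-2.7)|=1.3355 |R(-1.98)|=0.3135 |R(-1.6)|=0.0027
Bisect:
  x_lo=-3.1315 |R|=2.3465  x_hi=-0.1818 |R|=0.8337
  mid=-1.65667 |R|=0.04220 →hi
  mid=-2.39411 |R|=0.81530 →hi
  mid=-2.76282 |R|=1.46109 →lo
  mid=-2.57847 |R|=1.11137 →lo
  mid=-2.48629 |R|=0.95702 →hi
  mid=-2.53238 |R|=1.03257 →lo
  mid=-2.50933 |R|=0.99439 →hi
  ...
  [-2.51275,-2.51257] ⇒ x*=-2.5127
So |R|<1 on (-2.5127, 0).

(-2.5127,0); λ=-7 ⇒ h* = 0.3590.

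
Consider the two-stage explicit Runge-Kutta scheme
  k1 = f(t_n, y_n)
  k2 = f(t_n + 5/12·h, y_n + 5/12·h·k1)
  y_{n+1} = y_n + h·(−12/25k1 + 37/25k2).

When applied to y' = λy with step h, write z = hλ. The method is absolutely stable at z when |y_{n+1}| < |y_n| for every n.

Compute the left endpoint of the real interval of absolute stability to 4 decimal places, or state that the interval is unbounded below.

z* = -1.6216.

Test eqn y'=λy, z=hλ:
  k1=λy_n ⇒ h·k1=z·y_n;  k2=λ(1+5/12z)y_n ⇒ h·k2=z(1+5/12z)y_n
  y_{n+1}/y_n = 1 − 12/25z + 37/25z(1+5/12z) = 1 + z + 37/60z²
  Hence R(z) = 1 + z + 37/60z².

Solve |R(x)|<1 on ℝ⁻.
x=-1.34: |R|=0.7673
R=1: x+37/60x²=0 ⇒ x=−60/37=-1.6216; min R=1−1/(4·37/60)=0.5946>−1
Confirm numerically:
  x=-1.592: |R|=0.97092 <1
  x=-1.416: |R|=0.82045 <1
  x=-1.147: |R|=0.66429 <1
  x=-0.948: |R|=0.60620 <1
  x=-1.859: |R|=1.27213 >1
  x=-1.644: |R|=1.02269 >1
So |R|<1 on (-1.6216, 0).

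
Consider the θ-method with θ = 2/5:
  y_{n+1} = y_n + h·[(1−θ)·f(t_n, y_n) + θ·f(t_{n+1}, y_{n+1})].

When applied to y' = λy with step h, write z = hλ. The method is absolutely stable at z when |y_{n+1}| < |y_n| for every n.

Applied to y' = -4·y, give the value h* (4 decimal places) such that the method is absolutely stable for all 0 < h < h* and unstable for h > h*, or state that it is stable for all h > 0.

Test eqn y'=λy, z=hλ:
  y_{n+1} = y_n + z·[3/5·y_n + 2/5·y_{n+1}] ⇒ (1 − 2/5z)y_{n+1} = (1 + 3/5z)y_n
  Hence R(z) = (1 + 3/5z)/(1 − 2/5z).

Find x<0 with |R(x)|<1.
x=-0.54: |R|=0.5559
R=−1: 1+3/5x = −1+2/5x ⇒ -1/5x=2 ⇒ x=2/(-1/5)=-10.0000
Confirm numerically:
  x=-7.372: |R|=0.86690 <1
  x=-7.311: |R|=0.86296 <1
  x=-6.308: |R|=0.79042 <1
  x=-4.268: |R|=0.57654 <1
  x=-10.587: |R|=1.02243 >1
  x=-10.240: |R|=1.00942 >1
Stable set (-10.0000, 0).

(-10.0000,0); λ=-4 ⇒ h* = (10)/4 = 2.5000.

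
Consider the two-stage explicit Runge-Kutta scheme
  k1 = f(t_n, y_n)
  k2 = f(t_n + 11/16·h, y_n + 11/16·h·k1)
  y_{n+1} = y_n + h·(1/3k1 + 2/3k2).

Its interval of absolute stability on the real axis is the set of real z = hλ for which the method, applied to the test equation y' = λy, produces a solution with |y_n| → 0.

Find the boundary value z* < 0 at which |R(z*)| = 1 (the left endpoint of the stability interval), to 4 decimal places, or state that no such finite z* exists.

Test eqn y'=λy, z=hλ:
  k1=λy_n ⇒ h·k1=z·y_n;  k2=λ(1+11/16z)y_n ⇒ h·k2=z(1+11/16z)y_n
  y_{n+1}/y_n = 1 + 1/3z + 2/3z(1+11/16z) = 1 + z + 11/24z²
  ⇒ R(z) = 1 + z + 11/24z².

Need |R(x)|<1, x<0.
x=-1.12: |R|=0.4549
R=1: x+11/24x²=0 ⇒ x=−24/11=-2.1818; min R=1−1/(4·11/24)=0.4545>−1
Confirm numerically:
  x=-1.917: |R|=0.76732 <1
  x=-1.457: |R|=0.51597 <1
  x=-0.892: |R|=0.47268 <1
  x=-2.378: |R|=1.21382 >1
  x=-2.358: |R|=1.19041 >1
  x=-2.297: |R|=1.12126 >1
Stable set (-2.1818, 0).

left endpoint -2.1818.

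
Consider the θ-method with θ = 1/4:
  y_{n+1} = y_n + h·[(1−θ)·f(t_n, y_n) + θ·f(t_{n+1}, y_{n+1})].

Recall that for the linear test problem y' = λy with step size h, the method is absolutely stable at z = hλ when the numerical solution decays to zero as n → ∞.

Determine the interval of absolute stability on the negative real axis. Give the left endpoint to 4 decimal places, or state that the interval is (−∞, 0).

z∈(-4.0000,0).

With y'=λy (z=hλ):
  y_{n+1} = y_n + z·[3/4·y_n + 1/4·y_{n+1}] ⇒ (1 − 1/4z)y_{n+1} = (1 + 3/4z)y_n
  R(z) = (1 + 3/4z)/(1 − 1/4z).

Need |R(x)|<1, x<0.
x=-0.66: |R|=0.4335
R=−1: 1+3/4x = −1+1/4x ⇒ -1/2x=2 ⇒ x=2/(-1/2)=-4.0000
Confirm numerically:
  x=-3.680: |R|=0.91667 <1
  x=-2.359: |R|=0.48388 <1
  x=-2.252: |R|=0.44082 <1
  x=-4.276: |R|=1.06670 >1
  x=-4.063: |R|=1.01563 >1
Stable set (-4.0000, 0).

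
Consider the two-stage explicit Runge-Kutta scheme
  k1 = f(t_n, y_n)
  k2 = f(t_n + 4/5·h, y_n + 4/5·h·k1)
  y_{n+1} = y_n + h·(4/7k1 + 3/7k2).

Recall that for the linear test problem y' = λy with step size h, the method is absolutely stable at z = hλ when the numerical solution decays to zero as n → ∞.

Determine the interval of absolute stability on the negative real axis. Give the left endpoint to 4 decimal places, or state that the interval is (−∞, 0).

z∈(-2.9167,0).

Test eqn y'=λy, z=hλ:
  k1=λy_n ⇒ h·k1=z·y_n;  k2=λ(1+4/5z)y_n ⇒ h·k2=z(1+4/5z)y_n
  y_{n+1}/y_n = 1 + 4/7z + 3/7z(1+4/5z) = 1 + z + 12/35z²
  Hence R(z) = 1 + z + 12/35z².

Boundary: |R(x)|=1, x<0.
x=-0.82: |R|=0.4105
R=1: x+12/35x²=0 ⇒ x=−35/12=-2.9167; min R=1−1/(4·12/35)=0.2708>−1
Confirm numerically:
  x=-2.283: |R|=0.50400 <1
  x=-1.698: |R|=0.29053 <1
  x=-1.530: |R|=0.27259 <1
  x=-3.506: |R|=1.70841 >1
  x=-3.135: |R|=1.23468 >1
  x=-3.132: |R|=1.23123 >1
So |R|<1 on (-2.9167, 0).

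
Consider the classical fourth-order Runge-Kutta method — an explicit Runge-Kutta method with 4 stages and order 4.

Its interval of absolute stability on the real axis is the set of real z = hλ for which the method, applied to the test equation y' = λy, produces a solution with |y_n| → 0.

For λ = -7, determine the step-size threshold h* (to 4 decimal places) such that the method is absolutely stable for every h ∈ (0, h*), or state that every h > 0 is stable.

(-2.7853,0); λ=-7 ⇒ h* = 0.3979.

With y'=λy (z=hλ):
  order 4, 4-stage ⇒ R(z)=1+z+z^2/2+z^3/6+z^4/24
  (e.g. R(-1.17)=0.32559, |R|=0.32559)

Solve |R(x)|<1 on ℝ⁻.
x=-1.17: |R|=0.3256
|R(-2.84)|=1.0857 |R(-1.56)|=0.2708 |R(-1.05)|=0.3590
Bisect:
  x_lo=-3.0907 |R|=1.5669  x_hi=-0.1183 |R|=0.8884
  mid=-1.60451 |R|=0.27042 →hi
  mid=-2.34760 |R|=0.51722 →hi
  mid=-2.71914 |R|=0.90476 →hi
  mid=-2.90492 |R|=1.19585 →lo
  mid=-2.81203 |R|=1.04106 →lo
  mid=-2.76559 |R|=0.97069 →hi
  mid=-2.78881 |R|=1.00531 →lo
  mid=-2.77720 |R|=0.98786 →hi
  ...
  [-2.78536,-2.78518] ⇒ x*=-2.7853
Stable set (-2.7853, 0).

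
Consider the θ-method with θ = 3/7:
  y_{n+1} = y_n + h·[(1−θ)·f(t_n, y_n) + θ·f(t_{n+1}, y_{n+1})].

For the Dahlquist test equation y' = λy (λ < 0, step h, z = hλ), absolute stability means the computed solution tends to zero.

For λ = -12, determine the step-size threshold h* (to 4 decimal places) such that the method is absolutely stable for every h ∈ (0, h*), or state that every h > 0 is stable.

Set f=λy, z=hλ:
  y_{n+1} = y_n + z·[4/7·y_n + 3/7·y_{n+1}] ⇒ (1 − 3/7z)y_{n+1} = (1 + 4/7z)y_n
  Hence R(z) = (1 + 4/7z)/(1 − 3/7z).

Boundary: |R(x)|=1, x<0.
x=-0.68: |R|=0.4735
R=−1: 1+4/7x = −1+3/7x ⇒ -1/7x=2 ⇒ x=2/(-1/7)=-14.0000
Confirm numerically:
  x=-9.597: |R|=0.87698 <1
  x=-8.152: |R|=0.81409 <1
  x=-5.633: |R|=0.64990 <1
  x=-14.257: |R|=1.00516 >1
  x=-14.114: |R|=1.00231 >1
Stable set (-14.0000, 0).

(-14.0000,0); λ=-12 ⇒ h* = (14)/12 = 1.1667.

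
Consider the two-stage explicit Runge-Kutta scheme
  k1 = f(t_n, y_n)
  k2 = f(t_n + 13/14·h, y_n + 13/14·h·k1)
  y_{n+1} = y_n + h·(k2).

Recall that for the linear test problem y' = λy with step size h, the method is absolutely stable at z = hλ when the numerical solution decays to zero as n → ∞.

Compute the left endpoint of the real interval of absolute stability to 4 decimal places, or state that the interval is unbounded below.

Test eqn y'=λy, z=hλ:
  k1=λy_n ⇒ h·k1=z·y_n;  k2=λ(1+13/14z)y_n ⇒ h·k2=z(1+13/14z)y_n
  y_{n+1}/y_n = 1 + z(1+13/14z) = 1 + z + 13/14z²
  R(z) = 1 + z + 13/14z².

Solve |R(x)|<1 on ℝ⁻.
x=-1.09: |R|=1.0132
R=1: x+13/14x²=0 ⇒ x=−14/13=-1.0769; min R=1−1/(4·13/14)=0.7308>−1
Confirm numerically:
  x=-0.767: |R|=0.77927 <1
  x=-0.708: |R|=0.75746 <1
  x=-0.601: |R|=0.73440 <1
  x=-1.533: |R|=1.64923 >1
  x=-1.245: |R|=1.19431 >1
Stable set (-1.0769, 0).

left endpoint -1.0769.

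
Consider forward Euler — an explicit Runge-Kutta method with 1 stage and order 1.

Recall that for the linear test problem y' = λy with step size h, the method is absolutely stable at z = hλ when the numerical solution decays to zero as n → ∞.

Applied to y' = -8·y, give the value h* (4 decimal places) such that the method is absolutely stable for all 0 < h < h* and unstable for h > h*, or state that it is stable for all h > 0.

Set f=λy, z=hλ:
  order 1, 1-stage ⇒ R(z)=1+z
  (e.g. R(-1.43)=-0.43000, |R|=0.43000)

Find x<0 with |R(x)|<1.
x=-1.43: |R|=0.4300
|R(-0.71)|=0.2900 |R(-0.59)|=0.4100 |R(-0.55)|=0.4500
Bisect:
  x_lo=-2.7930 |R|=1.7930  x_hi=-0.2082 |R|=0.7918
  mid=-1.50061 |R|=0.50061 →hi
  mid=-2.14680 |R|=1.14680 →lo
  mid=-1.82371 |R|=0.82371 →hi
  mid=-1.98525 |R|=0.98525 →hi
  mid=-2.06602 |R|=1.06602 →lo
  mid=-2.02564 |R|=1.02564 →lo
  mid=-2.00544 |R|=1.00544 →lo
  ...
  [-2.00008,-1.99992] ⇒ x*=-2.0000
Interval (-2.0000, 0).

(-2.0000,0); λ=-8 ⇒ h* = 0.2500.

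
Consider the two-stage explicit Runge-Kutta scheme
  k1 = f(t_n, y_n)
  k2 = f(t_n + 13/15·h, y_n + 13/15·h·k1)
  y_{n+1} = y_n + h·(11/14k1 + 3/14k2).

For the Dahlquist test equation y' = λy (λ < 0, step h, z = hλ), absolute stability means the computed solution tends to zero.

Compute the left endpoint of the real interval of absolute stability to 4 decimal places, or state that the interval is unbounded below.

On y'=λy, z=hλ:
  k1=λy_n ⇒ h·k1=z·y_n;  k2=λ(1+13/15z)y_n ⇒ h·k2=z(1+13/15z)y_n
  y_{n+1}/y_n = 1 + 11/14z + 3/14z(1+13/15z) = 1 + z + 13/70z²
  R(z) = 1 + z + 13/70z².

Solve |R(x)|<1 on ℝ⁻.
x=-1.35: |R|=0.0115
R=1: x+13/70x²=0 ⇒ x=−70/13=-5.3846; min R=1−1/(4·13/70)=-0.3462>−1
Confirm numerically:
  x=-4.683: |R|=0.38981 <1
  x=-2.468: |R|=0.33681 <1
  x=-2.439: |R|=0.33424 <1
  x=-5.968: |R|=1.64659 >1
  x=-5.912: |R|=1.57904 >1
So |R|<1 on (-5.3846, 0).

left endpoint -5.3846.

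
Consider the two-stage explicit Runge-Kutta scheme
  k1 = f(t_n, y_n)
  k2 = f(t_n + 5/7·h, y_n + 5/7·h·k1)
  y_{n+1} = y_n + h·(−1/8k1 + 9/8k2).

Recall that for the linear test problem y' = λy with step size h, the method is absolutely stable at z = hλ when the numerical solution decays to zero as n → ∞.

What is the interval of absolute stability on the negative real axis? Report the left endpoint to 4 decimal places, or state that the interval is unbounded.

With y'=λy (z=hλ):
  k1=λy_n ⇒ h·k1=z·y_n;  k2=λ(1+5/7z)y_n ⇒ h·k2=z(1+5/7z)y_n
  y_{n+1}/y_n = 1 − 1/8z + 9/8z(1+5/7z) = 1 + z + 45/56z²
  Hence R(z) = 1 + z + 45/56z².

Solve |R(x)|<1 on ℝ⁻.
x=-1.65: |R|=1.5377
R=1: x+45/56x²=0 ⇒ x=−56/45=-1.2444; min R=1−1/(4·45/56)=0.6889>−1
Confirm numerically:
  x=-1.108: |R|=0.87852 <1
  x=-0.775: |R|=0.70765 <1
  x=-0.683: |R|=0.69186 <1
  x=-1.640: |R|=1.52129 >1
  x=-1.518: |R|=1.33369 >1
  x=-1.511: |R|=1.32365 >1
Interval (-1.2444, 0).

(-1.2444, 0).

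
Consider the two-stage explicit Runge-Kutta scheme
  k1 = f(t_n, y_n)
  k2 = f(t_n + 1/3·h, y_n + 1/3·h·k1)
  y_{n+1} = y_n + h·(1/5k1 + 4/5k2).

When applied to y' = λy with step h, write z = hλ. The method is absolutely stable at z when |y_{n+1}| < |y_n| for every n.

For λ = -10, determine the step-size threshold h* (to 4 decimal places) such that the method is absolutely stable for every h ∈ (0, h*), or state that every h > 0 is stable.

(-3.7500,0); λ=-10 ⇒ h* = (15/4)/10 = 0.3750.

Test eqn y'=λy, z=hλ:
  k1=λy_n ⇒ h·k1=z·y_n;  k2=λ(1+1/3z)y_n ⇒ h·k2=z(1+1/3z)y_n
  y_{n+1}/y_n = 1 + 1/5z + 4/5z(1+1/3z) = 1 + z + 4/15z²
  ⇒ R(z) = 1 + z + 4/15z².

Solve |R(x)|<1 on ℝ⁻.
x=-1.51: |R|=0.0980
R=1: x+4/15x²=0 ⇒ x=−15/4=-3.7500; min R=1−1/(4·4/15)=0.0625>−1
Confirm numerically:
  x=-3.713: |R|=0.96337 <1
  x=-2.729: |R|=0.25698 <1
  x=-2.680: |R|=0.23531 <1
  x=-1.823: |R|=0.06322 <1
  x=-4.295: |R|=1.62421 >1
  x=-4.053: |R|=1.32748 >1
Interval (-3.7500, 0).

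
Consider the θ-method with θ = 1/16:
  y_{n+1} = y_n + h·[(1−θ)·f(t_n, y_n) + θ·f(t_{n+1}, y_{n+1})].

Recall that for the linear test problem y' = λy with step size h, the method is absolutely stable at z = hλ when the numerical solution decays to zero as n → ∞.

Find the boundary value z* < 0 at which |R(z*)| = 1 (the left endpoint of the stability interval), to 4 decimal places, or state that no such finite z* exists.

Test eqn y'=λy, z=hλ:
  y_{n+1} = y_n + z·[15/16·y_n + 1/16·y_{n+1}] ⇒ (1 − 1/16z)y_{n+1} = (1 + 15/16z)y_n
  ⇒ R(z) = (1 + 15/16z)/(1 − 1/16z).

Need |R(x)|<1, x<0.
x=-0.31: |R|=0.6959
R=−1: 1+15/16x = −1+1/16x ⇒ -7/8x=2 ⇒ x=2/(-7/8)=-2.2857
Confirm numerically:
  x=-1.837: |R|=0.64781 <1
  x=-1.604: |R|=0.45785 <1
  x=-1.445: |R|=0.32531 <1
  x=-2.768: |R|=1.35976 >1
  x=-2.647: |R|=1.27125 >1
  x=-2.458: |R|=1.13068 >1
So |R|<1 on (-2.2857, 0).

left endpoint -2.2857.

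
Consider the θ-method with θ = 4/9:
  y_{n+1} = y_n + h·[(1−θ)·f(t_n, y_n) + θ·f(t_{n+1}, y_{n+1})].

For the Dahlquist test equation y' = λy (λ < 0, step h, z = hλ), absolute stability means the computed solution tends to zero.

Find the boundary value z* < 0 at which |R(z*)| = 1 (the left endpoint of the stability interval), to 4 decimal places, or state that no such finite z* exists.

left endpoint -18.0000.

Test eqn y'=λy, z=hλ:
  y_{n+1} = y_n + z·[5/9·y_n + 4/9·y_{n+1}] ⇒ (1 − 4/9z)y_{n+1} = (1 + 5/9z)y_n
  so R(z) = (1 + 5/9z)/(1 − 4/9z).

Solve |R(x)|<1 on ℝ⁻.
x=-0.87: |R|=0.3726
R=−1: 1+5/9x = −1+4/9x ⇒ -1/9x=2 ⇒ x=2/(-1/9)=-18.0000
Confirm numerically:
  x=-17.795: |R|=0.99744 <1
  x=-16.581: |R|=0.98116 <1
  x=-15.931: |R|=0.97155 <1
  x=-18.478: |R|=1.00577 >1
  x=-18.458: |R|=1.00553 >1
  x=-18.061: |R|=1.00075 >1
Interval (-18.0000, 0).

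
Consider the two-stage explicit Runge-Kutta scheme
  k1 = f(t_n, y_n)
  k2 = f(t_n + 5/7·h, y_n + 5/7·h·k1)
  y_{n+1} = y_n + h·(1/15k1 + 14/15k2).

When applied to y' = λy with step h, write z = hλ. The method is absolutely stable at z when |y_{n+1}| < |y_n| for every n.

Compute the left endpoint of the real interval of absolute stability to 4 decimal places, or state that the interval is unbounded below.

With y'=λy (z=hλ):
  k1=λy_n ⇒ h·k1=z·y_n;  k2=λ(1+5/7z)y_n ⇒ h·k2=z(1+5/7z)y_n
  y_{n+1}/y_n = 1 + 1/15z + 14/15z(1+5/7z) = 1 + z + 2/3z²
  Hence R(z) = 1 + z + 2/3z².

Solve |R(x)|<1 on ℝ⁻.
x=-1.22: |R|=0.7723
R=1: x+2/3x²=0 ⇒ x=−3/2=-1.5000; min R=1−1/(4·2/3)=0.6250>−1
Confirm numerically:
  x=-1.475: |R|=0.97542 <1
  x=-1.391: |R|=0.89892 <1
  x=-1.127: |R|=0.71975 <1
  x=-1.115: |R|=0.71382 <1
  x=-1.844: |R|=1.42289 >1
  x=-1.676: |R|=1.19665 >1
  x=-1.603: |R|=1.11007 >1
Interval (-1.5000, 0).

left endpoint -1.5000.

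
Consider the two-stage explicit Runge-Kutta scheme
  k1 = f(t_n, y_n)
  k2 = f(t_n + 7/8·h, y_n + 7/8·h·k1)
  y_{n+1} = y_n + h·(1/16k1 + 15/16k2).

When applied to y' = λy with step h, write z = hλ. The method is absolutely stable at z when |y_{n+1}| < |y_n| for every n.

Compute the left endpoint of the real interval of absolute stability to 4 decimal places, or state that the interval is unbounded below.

With y'=λy (z=hλ):
  k1=λy_n ⇒ h·k1=z·y_n;  k2=λ(1+7/8z)y_n ⇒ h·k2=z(1+7/8z)y_n
  y_{n+1}/y_n = 1 + 1/16z + 15/16z(1+7/8z) = 1 + z + 105/128z²
  R(z) = 1 + z + 105/128z².

Need |R(x)|<1, x<0.
x=-0.97: |R|=0.8018
R=1: x+105/128x²=0 ⇒ x=−128/105=-1.2190; min R=1−1/(4·105/128)=0.6952>−1
Confirm numerically:
  x=-1.050: |R|=0.85439 <1
  x=-0.805: |R|=0.72658 <1
  x=-0.730: |R|=0.70714 <1
  x=-0.678: |R|=0.69908 <1
  x=-1.507: |R|=1.35597 >1
  x=-1.361: |R|=1.15848 >1
So |R|<1 on (-1.2190, 0).

z* = -1.2190.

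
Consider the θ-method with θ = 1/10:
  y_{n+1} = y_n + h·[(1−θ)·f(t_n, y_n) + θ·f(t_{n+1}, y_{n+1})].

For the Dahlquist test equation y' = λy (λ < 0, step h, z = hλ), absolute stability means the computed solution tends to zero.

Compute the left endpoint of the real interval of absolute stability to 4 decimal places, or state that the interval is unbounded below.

Test eqn y'=λy, z=hλ:
  y_{n+1} = y_n + z·[9/10·y_n + 1/10·y_{n+1}] ⇒ (1 − 1/10z)y_{n+1} = (1 + 9/10z)y_n
  R(z) = (1 + 9/10z)/(1 − 1/10z).

Solve |R(x)|<1 on ℝ⁻.
x=-1.76: |R|=0.4966
R=−1: 1+9/10x = −1+1/10x ⇒ -4/5x=2 ⇒ x=2/(-4/5)=-2.5000
Confirm numerically:
  x=-2.383: |R|=0.92441 <1
  x=-2.333: |R|=0.89167 <1
  x=-1.822: |R|=0.54119 <1
  x=-2.958: |R|=1.28276 >1
  x=-2.921: |R|=1.26066 >1
  x=-2.676: |R|=1.11108 >1
Stable set (-2.5000, 0).

z* = -2.5000.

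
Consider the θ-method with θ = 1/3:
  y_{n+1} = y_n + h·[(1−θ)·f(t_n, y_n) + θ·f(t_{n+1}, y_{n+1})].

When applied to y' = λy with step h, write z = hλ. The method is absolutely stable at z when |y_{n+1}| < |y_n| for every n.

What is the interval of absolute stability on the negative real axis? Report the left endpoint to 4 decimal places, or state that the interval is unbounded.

Set f=λy, z=hλ:
  y_{n+1} = y_n + z·[2/3·y_n + 1/3·y_{n+1}] ⇒ (1 − 1/3z)y_{n+1} = (1 + 2/3z)y_n
  ⇒ R(z) = (1 + 2/3z)/(1 − 1/3z).

Boundary: |R(x)|=1, x<0.
x=-1.2: |R|=0.1429
R=−1: 1+2/3x = −1+1/3x ⇒ -1/3x=2 ⇒ x=2/(-1/3)=-6.0000
Confirm numerically:
  x=-5.965: |R|=0.99610 <1
  x=-4.276: |R|=0.76306 <1
  x=-2.720: |R|=0.42657 <1
  x=-2.577: |R|=0.38623 <1
  x=-6.323: |R|=1.03465 >1
  x=-6.137: |R|=1.01499 >1
  x=-6.053: |R|=1.00585 >1
So |R|<1 on (-6.0000, 0).

(-6.0000, 0).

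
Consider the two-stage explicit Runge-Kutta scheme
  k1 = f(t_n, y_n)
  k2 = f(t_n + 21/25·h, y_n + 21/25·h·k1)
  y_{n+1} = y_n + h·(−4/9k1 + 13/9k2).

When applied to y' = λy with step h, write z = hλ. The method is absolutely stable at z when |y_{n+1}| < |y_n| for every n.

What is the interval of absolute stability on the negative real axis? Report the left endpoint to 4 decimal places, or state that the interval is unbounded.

Set f=λy, z=hλ:
  k1=λy_n ⇒ h·k1=z·y_n;  k2=λ(1+21/25z)y_n ⇒ h·k2=z(1+21/25z)y_n
  y_{n+1}/y_n = 1 − 4/9z + 13/9z(1+21/25z) = 1 + z + 91/75z²
  ⇒ R(z) = 1 + z + 91/75z².

Find x<0 with |R(x)|<1.
x=-1.39: |R|=1.9543
R=1: x+91/75x²=0 ⇒ x=−75/91=-0.8242; min R=1−1/(4·91/75)=0.7940>−1
Confirm numerically:
  x=-0.777: |R|=0.95552 <1
  x=-0.761: |R|=0.94167 <1
  x=-0.735: |R|=0.92047 <1
  x=-1.385: |R|=1.94245 >1
  x=-1.057: |R|=1.29860 >1
Interval (-0.8242, 0).

z∈(-0.8242,0).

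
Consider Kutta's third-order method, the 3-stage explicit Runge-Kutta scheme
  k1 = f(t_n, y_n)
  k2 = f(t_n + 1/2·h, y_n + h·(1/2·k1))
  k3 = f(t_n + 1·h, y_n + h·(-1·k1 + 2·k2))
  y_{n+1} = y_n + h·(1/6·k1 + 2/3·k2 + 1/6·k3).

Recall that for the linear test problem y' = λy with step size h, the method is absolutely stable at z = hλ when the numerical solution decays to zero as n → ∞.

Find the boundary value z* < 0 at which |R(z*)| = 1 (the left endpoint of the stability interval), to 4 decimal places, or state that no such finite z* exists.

Test eqn y'=λy, z=hλ:
  order 3, 3-stage ⇒ R(z)=1+z+z^2/2+z^3/6
  (e.g. R(-0.72)=0.47699, |R|=0.47699)

Need |R(x)|<1, x<0.
x=-0.72: |R|=0.4770
|R(-2.21)|=0.5669 |R(-1.61)|=0.0095 |R(-1.41)|=0.1168
Bisect:
  x_lo=-3.0312 |R|=2.0790  x_hi=-0.3724 |R|=0.6883
  mid=-1.70180 |R|=0.07517 →hi
  mid=-2.36650 |R|=0.77520 →hi
  mid=-2.69885 |R|=1.33327 →lo
  mid=-2.53268 |R|=1.03307 →lo
  mid=-2.44959 |R|=0.89913 →hi
  mid=-2.49113 |R|=0.96482 →hi
  mid=-2.51191 |R|=0.99862 →hi
  mid=-2.52229 |R|=1.01576 →lo
  mid=-2.51710 |R|=1.00717 →lo
  mid=-2.51450 |R|=1.00289 →lo
  ...
  [-2.51288,-2.51272] ⇒ x*=-2.5127
Interval (-2.5127, 0).

z* = -2.5127.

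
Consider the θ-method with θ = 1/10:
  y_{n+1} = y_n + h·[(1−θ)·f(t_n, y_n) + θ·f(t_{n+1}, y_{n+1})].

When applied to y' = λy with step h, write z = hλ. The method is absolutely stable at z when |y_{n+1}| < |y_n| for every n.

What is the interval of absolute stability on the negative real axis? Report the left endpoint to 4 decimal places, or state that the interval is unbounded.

With y'=λy (z=hλ):
  y_{n+1} = y_n + z·[9/10·y_n + 1/10·y_{n+1}] ⇒ (1 − 1/10z)y_{n+1} = (1 + 9/10z)y_n
  R(z) = (1 + 9/10z)/(1 − 1/10z).

Solve |R(x)|<1 on ℝ⁻.
x=-1.58: |R|=0.3644
R=−1: 1+9/10x = −1+1/10x ⇒ -4/5x=2 ⇒ x=2/(-4/5)=-2.5000
Confirm numerically:
  x=-2.476: |R|=0.98461 <1
  x=-2.044: |R|=0.69711 <1
  x=-1.878: |R|=0.58107 <1
  x=-1.867: |R|=0.57327 <1
  x=-2.965: |R|=1.28693 >1
  x=-2.584: |R|=1.05340 >1
  x=-2.534: |R|=1.02170 >1
So |R|<1 on (-2.5000, 0).

(-2.5000, 0).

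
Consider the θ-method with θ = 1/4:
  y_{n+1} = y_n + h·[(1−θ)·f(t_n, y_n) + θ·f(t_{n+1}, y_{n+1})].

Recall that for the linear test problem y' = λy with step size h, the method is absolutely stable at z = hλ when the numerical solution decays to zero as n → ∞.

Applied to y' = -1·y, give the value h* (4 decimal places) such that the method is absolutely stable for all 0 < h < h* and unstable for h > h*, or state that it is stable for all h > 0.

Set f=λy, z=hλ:
  y_{n+1} = y_n + z·[3/4·y_n + 1/4·y_{n+1}] ⇒ (1 − 1/4z)y_{n+1} = (1 + 3/4z)y_n
  R(z) = (1 + 3/4z)/(1 − 1/4z).

Boundary: |R(x)|=1, x<0.
x=-1.69: |R|=0.1880
R=−1: 1+3/4x = −1+1/4x ⇒ -1/2x=2 ⇒ x=2/(-1/2)=-4.0000
Confirm numerically:
  x=-3.953: |R|=0.98818 <1
  x=-3.266: |R|=0.79796 <1
  x=-3.191: |R|=0.77500 <1
  x=-1.739: |R|=0.21206 <1
  x=-4.599: |R|=1.13932 >1
  x=-4.328: |R|=1.07877 >1
  x=-4.136: |R|=1.03343 >1
So |R|<1 on (-4.0000, 0).

(-4.0000,0); λ=-1 ⇒ h* = (4)/1 = 4.0000.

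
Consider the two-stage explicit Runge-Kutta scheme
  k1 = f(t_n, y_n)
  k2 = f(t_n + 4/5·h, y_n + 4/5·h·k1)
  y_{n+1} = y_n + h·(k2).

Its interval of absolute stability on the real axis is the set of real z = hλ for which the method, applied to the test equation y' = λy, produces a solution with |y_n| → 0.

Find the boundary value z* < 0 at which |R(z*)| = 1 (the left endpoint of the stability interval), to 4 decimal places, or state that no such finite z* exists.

Test eqn y'=λy, z=hλ:
  k1=λy_n ⇒ h·k1=z·y_n;  k2=λ(1+4/5z)y_n ⇒ h·k2=z(1+4/5z)y_n
  y_{n+1}/y_n = 1 + z(1+4/5z) = 1 + z + 4/5z²
  so R(z) = 1 + z + 4/5z².

Need |R(x)|<1, x<0.
x=-1.13: |R|=0.8915
R=1: x+4/5x²=0 ⇒ x=−5/4=-1.2500; min R=1−1/(4·4/5)=0.6875>−1
Confirm numerically:
  x=-0.944: |R|=0.76891 <1
  x=-0.828: |R|=0.72047 <1
  x=-0.774: |R|=0.70526 <1
  x=-1.818: |R|=1.82610 >1
  x=-1.591: |R|=1.43402 >1
  x=-1.391: |R|=1.15690 >1
Interval (-1.2500, 0).

left endpoint -1.2500.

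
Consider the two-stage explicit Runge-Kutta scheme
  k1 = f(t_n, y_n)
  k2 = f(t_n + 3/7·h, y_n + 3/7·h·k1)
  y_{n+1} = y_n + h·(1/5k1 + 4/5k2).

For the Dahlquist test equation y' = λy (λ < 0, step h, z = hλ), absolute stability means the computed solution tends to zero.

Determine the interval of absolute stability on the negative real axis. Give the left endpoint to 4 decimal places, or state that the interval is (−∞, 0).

z∈(-2.9167,0).

Set f=λy, z=hλ:
  k1=λy_n ⇒ h·k1=z·y_n;  k2=λ(1+3/7z)y_n ⇒ h·k2=z(1+3/7z)y_n
  y_{n+1}/y_n = 1 + 1/5z + 4/5z(1+3/7z) = 1 + z + 12/35z²
  ⇒ R(z) = 1 + z + 12/35z².

Find x<0 with |R(x)|<1.
x=-1.62: |R|=0.2798
R=1: x+12/35x²=0 ⇒ x=−35/12=-2.9167; min R=1−1/(4·12/35)=0.2708>−1
Confirm numerically:
  x=-2.896: |R|=0.97948 <1
  x=-2.099: |R|=0.41156 <1
  x=-1.690: |R|=0.28923 <1
  x=-3.506: |R|=1.70841 >1
  x=-3.095: |R|=1.18924 >1
So |R|<1 on (-2.9167, 0).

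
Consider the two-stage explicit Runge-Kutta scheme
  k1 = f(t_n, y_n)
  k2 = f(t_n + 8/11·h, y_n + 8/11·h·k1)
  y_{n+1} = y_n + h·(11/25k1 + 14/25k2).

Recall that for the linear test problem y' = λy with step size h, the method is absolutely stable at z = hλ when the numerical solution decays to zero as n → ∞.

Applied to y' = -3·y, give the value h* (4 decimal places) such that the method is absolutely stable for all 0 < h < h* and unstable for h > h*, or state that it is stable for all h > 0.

(-2.4554,0); λ=-3 ⇒ h* = (275/112)/3 = 0.8185.

Set f=λy, z=hλ:
  k1=λy_n ⇒ h·k1=z·y_n;  k2=λ(1+8/11z)y_n ⇒ h·k2=z(1+8/11z)y_n
  y_{n+1}/y_n = 1 + 11/25z + 14/25z(1+8/11z) = 1 + z + 112/275z²
  R(z) = 1 + z + 112/275z².

Need |R(x)|<1, x<0.
x=-1.66: |R|=0.4623
R=1: x+112/275x²=0 ⇒ x=−275/112=-2.4554; min R=1−1/(4·112/275)=0.3862>−1
Confirm numerically:
  x=-1.704: |R|=0.47856 <1
  x=-1.612: |R|=0.44632 <1
  x=-1.205: |R|=0.38637 <1
  x=-3.047: |R|=1.73421 >1
  x=-2.844: |R|=1.45016 >1
  x=-2.800: |R|=1.39302 >1
Stable set (-2.4554, 0).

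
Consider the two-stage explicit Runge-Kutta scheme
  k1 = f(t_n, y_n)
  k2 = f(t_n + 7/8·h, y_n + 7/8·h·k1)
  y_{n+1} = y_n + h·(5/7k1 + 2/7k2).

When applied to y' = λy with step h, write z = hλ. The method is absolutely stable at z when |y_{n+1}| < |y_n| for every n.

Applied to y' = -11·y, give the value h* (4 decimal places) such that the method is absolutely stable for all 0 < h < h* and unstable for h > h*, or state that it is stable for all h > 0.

On y'=λy, z=hλ:
  k1=λy_n ⇒ h·k1=z·y_n;  k2=λ(1+7/8z)y_n ⇒ h·k2=z(1+7/8z)y_n
  y_{n+1}/y_n = 1 + 5/7z + 2/7z(1+7/8z) = 1 + z + 1/4z²
  so R(z) = 1 + z + 1/4z².

Solve |R(x)|<1 on ℝ⁻.
x=-1.37: |R|=0.0992
R=1: x+1/4x²=0 ⇒ x=−4=-4.0000; min R=1−1/(4·1/4)=0.0000>−1
Confirm numerically:
  x=-3.770: |R|=0.78323 <1
  x=-1.710: |R|=0.02102 <1
  x=-1.705: |R|=0.02176 <1
  x=-1.668: |R|=0.02756 <1
  x=-4.574: |R|=1.65637 >1
  x=-4.221: |R|=1.23321 >1
  x=-4.168: |R|=1.17506 >1
So |R|<1 on (-4.0000, 0).

(-4.0000,0); λ=-11 ⇒ h* = (4)/11 = 0.3636.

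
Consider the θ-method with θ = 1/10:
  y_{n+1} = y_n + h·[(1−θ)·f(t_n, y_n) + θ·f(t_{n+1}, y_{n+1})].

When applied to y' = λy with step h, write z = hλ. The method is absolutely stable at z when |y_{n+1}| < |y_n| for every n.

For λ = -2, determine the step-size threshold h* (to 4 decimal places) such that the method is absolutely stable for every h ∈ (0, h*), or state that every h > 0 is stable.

Test eqn y'=λy, z=hλ:
  y_{n+1} = y_n + z·[9/10·y_n + 1/10·y_{n+1}] ⇒ (1 − 1/10z)y_{n+1} = (1 + 9/10z)y_n
  Hence R(z) = (1 + 9/10z)/(1 − 1/10z).

Need |R(x)|<1, x<0.
x=-0.99: |R|=0.0992
R=−1: 1+9/10x = −1+1/10x ⇒ -4/5x=2 ⇒ x=2/(-4/5)=-2.5000
Confirm numerically:
  x=-2.368: |R|=0.91462 <1
  x=-2.337: |R|=0.89430 <1
  x=-1.929: |R|=0.61707 <1
  x=-2.974: |R|=1.29228 >1
  x=-2.535: |R|=1.02234 >1
So |R|<1 on (-2.5000, 0).

(-2.5000,0); λ=-2 ⇒ h* = (5/2)/2 = 1.2500.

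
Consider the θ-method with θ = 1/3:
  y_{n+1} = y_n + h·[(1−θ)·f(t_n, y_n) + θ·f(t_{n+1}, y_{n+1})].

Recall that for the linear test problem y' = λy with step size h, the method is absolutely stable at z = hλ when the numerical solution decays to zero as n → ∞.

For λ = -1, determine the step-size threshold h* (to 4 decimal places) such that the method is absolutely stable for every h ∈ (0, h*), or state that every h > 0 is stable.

On y'=λy, z=hλ:
  y_{n+1} = y_n + z·[2/3·y_n + 1/3·y_{n+1}] ⇒ (1 − 1/3z)y_{n+1} = (1 + 2/3z)y_n
  so R(z) = (1 + 2/3z)/(1 − 1/3z).

Need |R(x)|<1, x<0.
x=-0.49: |R|=0.5788
R=−1: 1+2/3x = −1+1/3x ⇒ -1/3x=2 ⇒ x=2/(-1/3)=-6.0000
Confirm numerically:
  x=-5.829: |R|=0.98063 <1
  x=-4.667: |R|=0.82614 <1
  x=-4.000: |R|=0.71429 <1
  x=-3.507: |R|=0.61687 <1
  x=-6.428: |R|=1.04540 >1
  x=-6.152: |R|=1.01661 >1
So |R|<1 on (-6.0000, 0).

(-6.0000,0); λ=-1 ⇒ h* = (6)/1 = 6.0000.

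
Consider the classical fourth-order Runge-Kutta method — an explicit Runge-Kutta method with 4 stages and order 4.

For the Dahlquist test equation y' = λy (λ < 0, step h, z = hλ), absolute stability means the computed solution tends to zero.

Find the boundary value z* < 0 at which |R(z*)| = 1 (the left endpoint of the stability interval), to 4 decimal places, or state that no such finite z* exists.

On y'=λy, z=hλ:
  order 4, 4-stage ⇒ R(z)=1+z+z^2/2+z^3/6+z^4/24
  (e.g. R(-1.56)=0.27083, |R|=0.27083)

Find x<0 with |R(x)|<1.
x=-1.56: |R|=0.2708
|R(-1.79)|=0.2839 |R(-1.51)|=0.2728 |R(-0.57)|=0.5660
Bisect:
  x_lo=-3.3448 |R|=2.2276  x_hi=-0.0631 |R|=0.9388
  mid=-1.70399 |R|=0.27447 →hi
  mid=-2.52442 |R|=0.67283 →hi
  mid=-2.93463 |R|=1.24951 →lo
  mid=-2.72952 |R|=0.91912 →hi
  mid=-2.83208 |R|=1.07285 →lo
  mid=-2.78080 |R|=0.99324 →hi
  mid=-2.80644 |R|=1.03235 →lo
  mid=-2.79362 |R|=1.01262 →lo
  mid=-2.78721 |R|=1.00289 →lo
  mid=-2.78400 |R|=0.99806 →hi
  ...
  [-2.78541,-2.78521] ⇒ x*=-2.7853
So |R|<1 on (-2.7853, 0).

z* = -2.7853.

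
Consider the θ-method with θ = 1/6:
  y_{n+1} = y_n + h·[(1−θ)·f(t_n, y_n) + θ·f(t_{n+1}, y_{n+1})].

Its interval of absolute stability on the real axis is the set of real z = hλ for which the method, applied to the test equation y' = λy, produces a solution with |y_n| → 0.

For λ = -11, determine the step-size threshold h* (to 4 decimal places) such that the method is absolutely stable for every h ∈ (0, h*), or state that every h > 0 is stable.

Set f=λy, z=hλ:
  y_{n+1} = y_n + z·[5/6·y_n + 1/6·y_{n+1}] ⇒ (1 − 1/6z)y_{n+1} = (1 + 5/6z)y_n
  ⇒ R(z) = (1 + 5/6z)/(1 − 1/6z).

Need |R(x)|<1, x<0.
x=-1.24: |R|=0.0276
R=−1: 1+5/6x = −1+1/6x ⇒ -2/3x=2 ⇒ x=2/(-2/3)=-3.0000
Confirm numerically:
  x=-2.796: |R|=0.90723 <1
  x=-2.558: |R|=0.79341 <1
  x=-1.845: |R|=0.41109 <1
  x=-1.606: |R|=0.26689 <1
  x=-3.515: |R|=1.21650 >1
  x=-3.354: |R|=1.15138 >1
Stable set (-3.0000, 0).

(-3.0000,0); λ=-11 ⇒ h* = (3)/11 = 0.2727.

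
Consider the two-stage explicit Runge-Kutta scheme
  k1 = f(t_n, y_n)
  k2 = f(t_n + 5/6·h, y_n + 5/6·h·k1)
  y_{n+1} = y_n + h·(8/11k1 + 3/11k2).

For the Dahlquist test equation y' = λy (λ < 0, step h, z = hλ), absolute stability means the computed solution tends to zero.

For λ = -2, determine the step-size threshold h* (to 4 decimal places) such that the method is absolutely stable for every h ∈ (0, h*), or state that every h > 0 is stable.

(-4.4000,0); λ=-2 ⇒ h* = (22/5)/2 = 2.2000.

On y'=λy, z=hλ:
  k1=λy_n ⇒ h·k1=z·y_n;  k2=λ(1+5/6z)y_n ⇒ h·k2=z(1+5/6z)y_n
  y_{n+1}/y_n = 1 + 8/11z + 3/11z(1+5/6z) = 1 + z + 5/22z²
  ⇒ R(z) = 1 + z + 5/22z².

Need |R(x)|<1, x<0.
x=-1.23: |R|=0.1138
R=1: x+5/22x²=0 ⇒ x=−22/5=-4.4000; min R=1−1/(4·5/22)=-0.1000>−1
Confirm numerically:
  x=-3.581: |R|=0.33345 <1
  x=-3.274: |R|=0.16215 <1
  x=-2.682: |R|=0.04720 <1
  x=-4.704: |R|=1.32500 >1
  x=-4.594: |R|=1.20255 >1
So |R|<1 on (-4.4000, 0).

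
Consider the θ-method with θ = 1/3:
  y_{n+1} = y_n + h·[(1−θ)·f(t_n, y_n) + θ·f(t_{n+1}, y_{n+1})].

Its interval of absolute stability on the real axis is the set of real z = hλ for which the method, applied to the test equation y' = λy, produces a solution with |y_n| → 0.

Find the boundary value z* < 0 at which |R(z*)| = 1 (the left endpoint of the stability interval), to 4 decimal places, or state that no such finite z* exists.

On y'=λy, z=hλ:
  y_{n+1} = y_n + z·[2/3·y_n + 1/3·y_{n+1}] ⇒ (1 − 1/3z)y_{n+1} = (1 + 2/3z)y_n
  Hence R(z) = (1 + 2/3z)/(1 − 1/3z).

Solve |R(x)|<1 on ℝ⁻.
x=-1.41: |R|=0.0408
R=−1: 1+2/3x = −1+1/3x ⇒ -1/3x=2 ⇒ x=2/(-1/3)=-6.0000
Confirm numerically:
  x=-4.802: |R|=0.84645 <1
  x=-4.668: |R|=0.82629 <1
  x=-4.184: |R|=0.74722 <1
  x=-3.934: |R|=0.70205 <1
  x=-6.449: |R|=1.04752 >1
  x=-6.024: |R|=1.00266 >1
Interval (-6.0000, 0).

z* = -6.0000.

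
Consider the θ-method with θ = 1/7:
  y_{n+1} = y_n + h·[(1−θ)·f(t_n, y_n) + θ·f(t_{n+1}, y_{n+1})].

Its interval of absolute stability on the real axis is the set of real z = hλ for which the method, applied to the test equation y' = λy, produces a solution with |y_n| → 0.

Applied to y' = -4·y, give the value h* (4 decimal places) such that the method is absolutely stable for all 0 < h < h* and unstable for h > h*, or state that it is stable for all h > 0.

Test eqn y'=λy, z=hλ:
  y_{n+1} = y_n + z·[6/7·y_n + 1/7·y_{n+1}] ⇒ (1 − 1/7z)y_{n+1} = (1 + 6/7z)y_n
  R(z) = (1 + 6/7z)/(1 − 1/7z).

Find x<0 with |R(x)|<1.
x=-0.8: |R|=0.2821
R=−1: 1+6/7x = −1+1/7x ⇒ -5/7x=2 ⇒ x=2/(-5/7)=-2.8000
Confirm numerically:
  x=-2.067: |R|=0.59579 <1
  x=-1.902: |R|=0.49562 <1
  x=-1.724: |R|=0.38331 <1
  x=-3.133: |R|=1.16431 >1
  x=-3.086: |R|=1.14178 >1
  x=-2.903: |R|=1.05200 >1
So |R|<1 on (-2.8000, 0).

(-2.8000,0); λ=-4 ⇒ h* = (14/5)/4 = 0.7000.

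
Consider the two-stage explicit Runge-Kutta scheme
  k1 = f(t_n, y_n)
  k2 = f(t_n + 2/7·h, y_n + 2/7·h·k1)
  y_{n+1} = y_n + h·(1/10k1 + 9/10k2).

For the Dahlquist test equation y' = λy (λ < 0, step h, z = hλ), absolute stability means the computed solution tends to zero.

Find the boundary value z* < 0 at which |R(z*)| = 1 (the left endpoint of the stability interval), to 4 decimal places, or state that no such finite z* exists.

left endpoint -3.8889.

With y'=λy (z=hλ):
  k1=λy_n ⇒ h·k1=z·y_n;  k2=λ(1+2/7z)y_n ⇒ h·k2=z(1+2/7z)y_n
  y_{n+1}/y_n = 1 + 1/10z + 9/10z(1+2/7z) = 1 + z + 9/35z²
  ⇒ R(z) = 1 + z + 9/35z².

Find x<0 with |R(x)|<1.
x=-0.71: |R|=0.4196
R=1: x+9/35x²=0 ⇒ x=−35/9=-3.8889; min R=1−1/(4·9/35)=0.0278>−1
Confirm numerically:
  x=-3.774: |R|=0.88851 <1
  x=-3.539: |R|=0.68159 <1
  x=-3.525: |R|=0.67016 <1
  x=-3.252: |R|=0.46742 <1
  x=-4.416: |R|=1.59856 >1
  x=-4.362: |R|=1.53067 >1
So |R|<1 on (-3.8889, 0).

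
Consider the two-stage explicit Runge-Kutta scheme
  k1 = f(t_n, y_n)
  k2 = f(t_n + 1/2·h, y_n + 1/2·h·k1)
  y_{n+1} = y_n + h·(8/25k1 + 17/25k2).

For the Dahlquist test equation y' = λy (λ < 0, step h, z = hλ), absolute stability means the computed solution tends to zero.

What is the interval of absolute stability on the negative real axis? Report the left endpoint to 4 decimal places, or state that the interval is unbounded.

Set f=λy, z=hλ:
  k1=λy_n ⇒ h·k1=z·y_n;  k2=λ(1+1/2z)y_n ⇒ h·k2=z(1+1/2z)y_n
  y_{n+1}/y_n = 1 + 8/25z + 17/25z(1+1/2z) = 1 + z + 17/50z²
  R(z) = 1 + z + 17/50z².

Find x<0 with |R(x)|<1.
x=-1.37: |R|=0.2681
R=1: x+17/50x²=0 ⇒ x=−50/17=-2.9412; min R=1−1/(4·17/50)=0.2647>−1
Confirm numerically:
  x=-2.604: |R|=0.70148 <1
  x=-2.585: |R|=0.68696 <1
  x=-2.098: |R|=0.39855 <1
  x=-1.321: |R|=0.27231 <1
  x=-3.468: |R|=1.62119 >1
  x=-3.172: |R|=1.24894 >1
Stable set (-2.9412, 0).

(-2.9412, 0).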